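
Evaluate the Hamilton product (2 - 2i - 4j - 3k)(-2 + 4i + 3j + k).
19 + 17i + 4j + 18k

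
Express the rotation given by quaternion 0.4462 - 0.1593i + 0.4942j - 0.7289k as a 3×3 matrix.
[[-0.5511, 0.493, 0.6733], [-0.8079, -0.1133, -0.5783], [-0.2088, -0.8626, 0.4608]]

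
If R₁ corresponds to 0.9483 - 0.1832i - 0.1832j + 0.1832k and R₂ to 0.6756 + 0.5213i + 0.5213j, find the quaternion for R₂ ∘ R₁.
0.8317 + 0.4661i + 0.2751j + 0.1238k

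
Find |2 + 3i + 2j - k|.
√18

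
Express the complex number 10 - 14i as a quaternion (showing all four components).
10 - 14i + 0j + 0k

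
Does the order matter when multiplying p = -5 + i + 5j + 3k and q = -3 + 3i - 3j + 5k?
Yes: pq = 12 + 16i + 4j - 52k ≠ 12 - 52i - 4j - 16k = qp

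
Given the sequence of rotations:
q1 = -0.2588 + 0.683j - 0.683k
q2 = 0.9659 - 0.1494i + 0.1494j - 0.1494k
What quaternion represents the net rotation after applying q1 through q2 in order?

q2 · q1 = -0.4541 + 0.0387i + 0.519j - 0.7231k
-0.4541 + 0.0387i + 0.519j - 0.7231k


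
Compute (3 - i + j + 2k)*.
3 + i - j - 2k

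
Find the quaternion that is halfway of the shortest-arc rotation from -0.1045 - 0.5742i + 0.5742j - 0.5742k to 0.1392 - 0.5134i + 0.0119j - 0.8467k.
0.0184 - 0.5775i + 0.3112j - 0.7545k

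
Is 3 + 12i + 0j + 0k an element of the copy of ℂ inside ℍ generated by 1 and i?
Yes. The quaternion 3 + 12i has j- and k-coefficients y = z = 0, so it lies in the complex subalgebra spanned by 1 and i.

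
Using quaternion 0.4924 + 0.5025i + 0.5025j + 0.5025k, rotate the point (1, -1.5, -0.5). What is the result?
(-0.525, 1.01, -1.485)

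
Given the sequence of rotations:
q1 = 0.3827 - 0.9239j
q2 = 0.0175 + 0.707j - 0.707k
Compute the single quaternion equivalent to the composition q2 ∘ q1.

q2 · q1 = 0.6599 - 0.6532i + 0.2544j - 0.2706k
0.6599 - 0.6532i + 0.2544j - 0.2706k


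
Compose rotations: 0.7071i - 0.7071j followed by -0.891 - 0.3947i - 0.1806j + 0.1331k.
0.1514 - 0.5359i + 0.7241j + 0.4068k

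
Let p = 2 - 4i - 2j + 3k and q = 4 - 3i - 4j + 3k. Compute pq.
-21 - 16i - 13j + 28k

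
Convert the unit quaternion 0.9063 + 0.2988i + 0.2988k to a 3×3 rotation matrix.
[[0.8214, -0.5416, 0.1786], [0.5416, 0.6429, -0.5416], [0.1786, 0.5416, 0.8214]]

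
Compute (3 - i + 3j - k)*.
3 + i - 3j + k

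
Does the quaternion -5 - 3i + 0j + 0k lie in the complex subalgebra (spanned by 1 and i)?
Yes. The quaternion -5 - 3i has j- and k-coefficients y = z = 0, so it lies in the complex subalgebra spanned by 1 and i.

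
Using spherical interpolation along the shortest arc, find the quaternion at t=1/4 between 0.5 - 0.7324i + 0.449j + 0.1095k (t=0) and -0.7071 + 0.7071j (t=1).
0.7218 - 0.6693i + 0.1454j + 0.1001k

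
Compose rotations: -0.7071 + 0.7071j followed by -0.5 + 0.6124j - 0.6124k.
-0.0795 + 0.433i - 0.7866j + 0.433k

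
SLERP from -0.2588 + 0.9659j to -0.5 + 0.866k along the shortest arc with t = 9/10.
-0.5229 + 0.1399j + 0.8408k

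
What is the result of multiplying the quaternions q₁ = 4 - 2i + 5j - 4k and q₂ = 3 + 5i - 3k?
10 - i - 11j - 49k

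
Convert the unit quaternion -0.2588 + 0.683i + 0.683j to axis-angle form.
axis = (√2/2, √2/2, 0), θ = 7π/6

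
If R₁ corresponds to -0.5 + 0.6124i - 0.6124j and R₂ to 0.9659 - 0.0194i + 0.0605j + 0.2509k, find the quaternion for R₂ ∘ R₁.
-0.434 + 0.7549i - 0.4681j - 0.1506k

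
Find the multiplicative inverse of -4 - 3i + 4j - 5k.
-0.0606 + 0.0455i - 0.0606j + 0.0758k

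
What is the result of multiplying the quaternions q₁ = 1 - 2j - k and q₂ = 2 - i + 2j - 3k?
3 + 7i - j - 7k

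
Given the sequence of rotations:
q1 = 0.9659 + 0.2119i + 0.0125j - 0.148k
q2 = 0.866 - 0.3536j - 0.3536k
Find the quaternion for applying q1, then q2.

q2 · q1 = 0.7886 + 0.2403i - 0.4056j - 0.3948k
0.7886 + 0.2403i - 0.4056j - 0.3948k


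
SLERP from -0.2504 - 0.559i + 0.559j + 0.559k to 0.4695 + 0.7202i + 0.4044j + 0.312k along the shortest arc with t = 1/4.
-0.3912 - 0.7561i + 0.3542j + 0.3872k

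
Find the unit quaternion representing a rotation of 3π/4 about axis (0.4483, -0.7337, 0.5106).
0.3827 + 0.4142i - 0.6779j + 0.4717k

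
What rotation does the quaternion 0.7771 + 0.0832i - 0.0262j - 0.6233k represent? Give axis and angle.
axis = (0.1322, -0.0416, -0.9903), θ = 78°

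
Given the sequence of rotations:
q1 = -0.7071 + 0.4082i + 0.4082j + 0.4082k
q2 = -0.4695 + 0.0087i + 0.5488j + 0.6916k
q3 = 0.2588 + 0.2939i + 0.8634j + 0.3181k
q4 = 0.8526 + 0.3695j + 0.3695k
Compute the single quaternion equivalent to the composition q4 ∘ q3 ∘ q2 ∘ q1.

q2 · q1 = -0.1779 - 0.2561i - 0.3009j - 0.9011k
q3 · q2 · q1 = 0.5757 - 0.8009i - 0.0481j - 0.1571k
q4 · q3 · q2 · q1 = 0.5667 - 0.7231i - 0.1242j + 0.3747k
0.5667 - 0.7231i - 0.1242j + 0.3747k


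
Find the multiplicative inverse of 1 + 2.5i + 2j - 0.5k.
0.087 - 0.2174i - 0.1739j + 0.0435k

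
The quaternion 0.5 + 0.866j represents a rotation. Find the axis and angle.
axis = (0, 1, 0), θ = 2π/3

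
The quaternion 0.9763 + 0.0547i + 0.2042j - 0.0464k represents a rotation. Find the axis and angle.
axis = (0.2527, 0.9435, -0.2144), θ = 25°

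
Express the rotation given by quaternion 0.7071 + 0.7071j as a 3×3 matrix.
[[0, 0, 1], [0, 1, 0], [-1, 0, 0]]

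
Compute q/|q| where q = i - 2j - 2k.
0.3333i - 0.6667j - 0.6667k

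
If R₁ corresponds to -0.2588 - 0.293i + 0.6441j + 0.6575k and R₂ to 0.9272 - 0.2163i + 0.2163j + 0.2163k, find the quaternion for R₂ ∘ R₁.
-0.5849 - 0.2128i + 0.6201j + 0.4777k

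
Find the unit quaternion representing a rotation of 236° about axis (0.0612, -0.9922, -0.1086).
-0.4695 + 0.054i - 0.8761j - 0.0959k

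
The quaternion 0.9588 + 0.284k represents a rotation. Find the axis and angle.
axis = (0, 0, 1), θ = 33°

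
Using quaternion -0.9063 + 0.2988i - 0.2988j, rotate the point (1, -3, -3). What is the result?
(-0.268, -4.268, -0.845)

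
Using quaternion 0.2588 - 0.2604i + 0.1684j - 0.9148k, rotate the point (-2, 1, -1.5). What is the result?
(1.001, 0.573, -2.433)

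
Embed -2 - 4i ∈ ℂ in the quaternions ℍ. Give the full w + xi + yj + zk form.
-2 - 4i + 0j + 0k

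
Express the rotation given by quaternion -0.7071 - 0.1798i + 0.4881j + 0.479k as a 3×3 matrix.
[[0.0646, 0.5019, -0.8625], [-0.8529, 0.4765, 0.2133], [0.518, 0.7219, 0.4589]]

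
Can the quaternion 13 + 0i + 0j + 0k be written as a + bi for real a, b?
Yes. The quaternion 13 has j- and k-coefficients y = z = 0, so it lies in the complex subalgebra spanned by 1 and i.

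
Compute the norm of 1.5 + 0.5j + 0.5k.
1.658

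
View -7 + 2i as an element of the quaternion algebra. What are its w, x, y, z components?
-7 + 2i + 0j + 0k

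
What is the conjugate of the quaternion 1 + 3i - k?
1 - 3i + k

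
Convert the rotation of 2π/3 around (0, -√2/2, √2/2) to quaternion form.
0.5 - 0.6124j + 0.6124k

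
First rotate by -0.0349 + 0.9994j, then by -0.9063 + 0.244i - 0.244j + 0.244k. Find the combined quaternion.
0.2755 - 0.2524i - 0.8972j + 0.2353k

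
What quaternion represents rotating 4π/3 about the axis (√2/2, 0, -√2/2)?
-0.5 + 0.6124i - 0.6124k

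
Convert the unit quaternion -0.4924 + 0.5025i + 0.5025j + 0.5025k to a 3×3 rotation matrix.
[[-0.01, 0.9999, 0.0102], [0.0102, -0.01, 0.9999], [0.9999, 0.0102, -0.01]]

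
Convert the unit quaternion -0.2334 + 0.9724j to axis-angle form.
axis = (0, 1, 0), θ = 207°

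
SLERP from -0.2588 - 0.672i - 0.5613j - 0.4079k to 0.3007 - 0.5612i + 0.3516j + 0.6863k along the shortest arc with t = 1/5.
-0.3199 - 0.456i - 0.61j - 0.5636k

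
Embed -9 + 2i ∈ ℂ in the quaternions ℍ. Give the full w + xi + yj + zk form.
-9 + 2i + 0j + 0k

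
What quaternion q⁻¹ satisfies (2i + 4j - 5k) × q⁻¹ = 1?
-0.0444i - 0.0889j + 0.1111k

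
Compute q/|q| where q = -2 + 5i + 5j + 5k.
-0.225 + 0.5625i + 0.5625j + 0.5625k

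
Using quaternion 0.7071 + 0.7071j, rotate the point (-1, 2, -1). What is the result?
(-1, 2, 1)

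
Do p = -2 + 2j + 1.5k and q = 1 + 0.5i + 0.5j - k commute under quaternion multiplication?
No: pq = -1.5 - 3.75i + 1.75j + 2.5k ≠ -1.5 + 1.75i + 0.25j + 4.5k = qp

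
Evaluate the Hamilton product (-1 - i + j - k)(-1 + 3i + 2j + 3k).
5 + 3i - 3j - 7k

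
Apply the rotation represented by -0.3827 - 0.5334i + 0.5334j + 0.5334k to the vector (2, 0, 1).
(-1.253, -1.794, -0.46)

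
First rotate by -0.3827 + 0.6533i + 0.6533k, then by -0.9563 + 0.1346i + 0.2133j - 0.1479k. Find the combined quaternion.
0.3747 - 0.5369i - 0.2662j - 0.7075k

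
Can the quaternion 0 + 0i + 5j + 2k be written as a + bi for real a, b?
No. The quaternion 5j + 2k has j-coefficient y = 5 and k-coefficient z = 2, not both zero, so it does not lie in the complex subalgebra spanned by 1 and i.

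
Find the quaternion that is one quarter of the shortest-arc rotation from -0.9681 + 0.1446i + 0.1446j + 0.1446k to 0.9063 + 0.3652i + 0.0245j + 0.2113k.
-0.9928 + 0.0142i + 0.1055j + 0.0554k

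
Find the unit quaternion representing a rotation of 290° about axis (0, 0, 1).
-0.8192 + 0.5736k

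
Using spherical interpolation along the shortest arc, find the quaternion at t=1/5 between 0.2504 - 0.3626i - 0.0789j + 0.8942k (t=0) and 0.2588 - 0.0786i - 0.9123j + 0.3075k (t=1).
0.2808 - 0.3337i - 0.2931j + 0.8508k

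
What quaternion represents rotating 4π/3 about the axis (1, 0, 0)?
-0.5 + 0.866i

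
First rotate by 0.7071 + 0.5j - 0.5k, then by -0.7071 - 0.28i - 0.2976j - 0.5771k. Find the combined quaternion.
-0.6397 + 0.2394i - 0.704j - 0.1945k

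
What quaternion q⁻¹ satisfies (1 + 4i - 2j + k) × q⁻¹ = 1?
0.0455 - 0.1818i + 0.0909j - 0.0455k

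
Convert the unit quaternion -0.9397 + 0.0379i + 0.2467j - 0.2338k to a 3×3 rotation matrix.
[[0.769, -0.4207, -0.4814], [0.4581, 0.8878, -0.0441], [0.4459, -0.1866, 0.8754]]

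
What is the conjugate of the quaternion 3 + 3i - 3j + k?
3 - 3i + 3j - k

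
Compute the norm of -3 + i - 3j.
√19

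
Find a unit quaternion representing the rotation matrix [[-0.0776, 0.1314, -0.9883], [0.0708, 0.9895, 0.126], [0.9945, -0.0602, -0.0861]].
0.6756 - 0.0689i - 0.7337j - 0.0224k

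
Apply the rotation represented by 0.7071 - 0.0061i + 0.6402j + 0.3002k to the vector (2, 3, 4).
(2.31, 4.865, 0.03)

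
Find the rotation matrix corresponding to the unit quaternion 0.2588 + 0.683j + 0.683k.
[[-0.866, -0.3535, 0.3535], [0.3535, 0.067, 0.933], [-0.3535, 0.933, 0.067]]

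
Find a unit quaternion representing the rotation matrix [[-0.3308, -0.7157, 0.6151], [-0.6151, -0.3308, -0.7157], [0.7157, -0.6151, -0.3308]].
0.0436 + 0.5768i - 0.5768j + 0.5768k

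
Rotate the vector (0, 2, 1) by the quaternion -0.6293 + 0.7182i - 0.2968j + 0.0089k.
(-0.444, 0.835, -2.026)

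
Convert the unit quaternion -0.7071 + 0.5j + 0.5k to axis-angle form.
axis = (0, √2/2, √2/2), θ = 3π/2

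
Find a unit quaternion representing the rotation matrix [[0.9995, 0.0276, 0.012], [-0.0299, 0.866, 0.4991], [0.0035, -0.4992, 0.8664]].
0.9659 - 0.2584i + 0.0022j - 0.0149k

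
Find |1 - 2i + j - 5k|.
√31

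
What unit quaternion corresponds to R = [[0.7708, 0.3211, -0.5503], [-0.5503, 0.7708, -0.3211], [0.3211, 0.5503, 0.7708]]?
0.91 + 0.2394i - 0.2394j - 0.2394k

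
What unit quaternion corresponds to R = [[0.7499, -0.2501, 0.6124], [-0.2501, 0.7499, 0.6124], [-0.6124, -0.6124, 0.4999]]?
0.866 - 0.3536i + 0.3536j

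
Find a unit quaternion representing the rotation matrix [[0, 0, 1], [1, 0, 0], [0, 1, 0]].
0.5 + 0.5i + 0.5j + 0.5k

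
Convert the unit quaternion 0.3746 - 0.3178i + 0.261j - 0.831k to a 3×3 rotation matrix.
[[-0.5174, 0.4567, 0.7237], [-0.7885, -0.5831, -0.1957], [0.3326, -0.6719, 0.6618]]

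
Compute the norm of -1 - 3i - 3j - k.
√20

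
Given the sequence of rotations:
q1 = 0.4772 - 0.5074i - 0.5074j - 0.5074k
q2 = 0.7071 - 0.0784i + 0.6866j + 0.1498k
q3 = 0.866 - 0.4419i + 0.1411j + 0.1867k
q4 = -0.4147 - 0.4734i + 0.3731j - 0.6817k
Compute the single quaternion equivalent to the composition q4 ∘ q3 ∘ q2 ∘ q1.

q2 · q1 = 0.722 - 0.6686i - 0.1469j + 0.1009k
q3 · q2 · q1 = 0.3317 - 0.8564i - 0.1056j + 0.3814k
q4 · q3 · q2 · q1 = -0.2436 + 0.2684i + 0.9319j - 0.0148k
-0.2436 + 0.2684i + 0.9319j - 0.0148k


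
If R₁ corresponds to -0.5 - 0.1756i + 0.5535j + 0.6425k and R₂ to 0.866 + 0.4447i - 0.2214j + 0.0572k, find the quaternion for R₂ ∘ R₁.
-0.2691 - 0.5483i + 0.2943j + 0.7351k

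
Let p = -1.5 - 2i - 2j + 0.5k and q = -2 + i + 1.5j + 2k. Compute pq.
7 - 2.25i + 6.25j - 5k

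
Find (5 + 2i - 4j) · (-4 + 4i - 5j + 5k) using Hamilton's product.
-48 - 8i - 19j + 31k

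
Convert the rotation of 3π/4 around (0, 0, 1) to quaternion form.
0.3827 + 0.9239k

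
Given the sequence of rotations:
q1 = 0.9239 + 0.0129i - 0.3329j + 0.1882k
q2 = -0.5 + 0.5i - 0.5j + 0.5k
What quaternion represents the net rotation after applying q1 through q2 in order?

q2 · q1 = -0.7289 + 0.5279i - 0.3831j + 0.2079k
-0.7289 + 0.5279i - 0.3831j + 0.2079k


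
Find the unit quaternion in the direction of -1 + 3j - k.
-0.3015 + 0.9045j - 0.3015k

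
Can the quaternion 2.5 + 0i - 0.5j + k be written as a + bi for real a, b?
No. The quaternion 2.5 - 0.5j + k has j-coefficient y = -0.5 and k-coefficient z = 1, not both zero, so it does not lie in the complex subalgebra spanned by 1 and i.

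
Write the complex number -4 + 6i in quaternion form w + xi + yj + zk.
-4 + 6i + 0j + 0k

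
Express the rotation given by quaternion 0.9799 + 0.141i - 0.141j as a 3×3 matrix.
[[0.9602, -0.0398, -0.2763], [-0.0398, 0.9602, -0.2763], [0.2763, 0.2763, 0.9205]]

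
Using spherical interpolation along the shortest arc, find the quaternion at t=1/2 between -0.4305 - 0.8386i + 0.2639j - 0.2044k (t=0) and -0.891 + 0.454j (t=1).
-0.7621 - 0.4836i + 0.414j - 0.1179k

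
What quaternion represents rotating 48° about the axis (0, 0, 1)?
0.9135 + 0.4067k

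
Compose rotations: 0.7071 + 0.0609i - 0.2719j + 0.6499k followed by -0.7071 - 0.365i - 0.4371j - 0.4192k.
-0.3242 - 0.6992i + 0.0949j - 0.6301k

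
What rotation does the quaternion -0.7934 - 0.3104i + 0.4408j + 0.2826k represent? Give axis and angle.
axis = (-0.5099, 0.7242, 0.4643), θ = 285°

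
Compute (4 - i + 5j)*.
4 + i - 5j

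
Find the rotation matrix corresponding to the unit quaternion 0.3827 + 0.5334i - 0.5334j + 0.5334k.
[[-0.1381, -0.9773, 0.1608], [-0.1608, -0.1381, -0.9773], [0.9773, -0.1608, -0.1381]]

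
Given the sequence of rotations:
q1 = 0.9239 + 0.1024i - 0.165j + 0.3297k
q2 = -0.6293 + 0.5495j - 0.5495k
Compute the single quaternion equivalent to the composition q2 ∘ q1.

q2 · q1 = -0.3096 + 0.0261i + 0.5552j - 0.7714k
-0.3096 + 0.0261i + 0.5552j - 0.7714k


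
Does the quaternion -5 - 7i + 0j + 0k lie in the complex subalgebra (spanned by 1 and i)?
Yes. The quaternion -5 - 7i has j- and k-coefficients y = z = 0, so it lies in the complex subalgebra spanned by 1 and i.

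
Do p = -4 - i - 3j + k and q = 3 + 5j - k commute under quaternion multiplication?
No: pq = 4 - 5i - 30j + 2k ≠ 4 - i - 28j + 12k = qp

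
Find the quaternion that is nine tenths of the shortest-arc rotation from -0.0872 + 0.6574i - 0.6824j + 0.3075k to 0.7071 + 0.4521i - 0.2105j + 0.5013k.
0.6483 + 0.4993i - 0.2773j + 0.5035k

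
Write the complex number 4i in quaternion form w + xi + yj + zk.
0 + 4i + 0j + 0k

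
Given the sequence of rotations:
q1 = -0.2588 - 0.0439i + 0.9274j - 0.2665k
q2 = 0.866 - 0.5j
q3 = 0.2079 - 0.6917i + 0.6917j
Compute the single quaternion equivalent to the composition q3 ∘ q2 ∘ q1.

q2 · q1 = 0.2396 + 0.0952i + 0.9325j - 0.2527k
q3 · q2 · q1 = -0.5293 - 0.3207i + 0.1848j - 0.7634k
-0.5293 - 0.3207i + 0.1848j - 0.7634k


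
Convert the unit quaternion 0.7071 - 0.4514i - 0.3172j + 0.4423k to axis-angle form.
axis = (-0.6384, -0.4486, 0.6255), θ = π/2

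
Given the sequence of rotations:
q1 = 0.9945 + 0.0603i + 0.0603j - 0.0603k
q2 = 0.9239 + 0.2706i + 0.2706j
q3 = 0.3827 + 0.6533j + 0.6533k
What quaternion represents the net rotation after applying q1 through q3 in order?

q2 · q1 = 0.8862 + 0.3085i + 0.3411j - 0.0557k
q3 · q2 · q1 = 0.1527 - 0.1412i + 0.911j + 0.3561k
0.1527 - 0.1412i + 0.911j + 0.3561k


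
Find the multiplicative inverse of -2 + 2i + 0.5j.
-0.2424 - 0.2424i - 0.0606j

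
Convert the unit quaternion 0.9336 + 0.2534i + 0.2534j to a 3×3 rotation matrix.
[[0.8716, 0.1284, 0.4731], [0.1284, 0.8716, -0.4731], [-0.4731, 0.4731, 0.7432]]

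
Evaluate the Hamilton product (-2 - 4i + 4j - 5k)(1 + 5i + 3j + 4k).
26 + 17i - 11j - 45k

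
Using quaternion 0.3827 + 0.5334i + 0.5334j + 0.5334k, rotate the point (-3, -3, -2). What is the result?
(-2.023, -2.839, -3.138)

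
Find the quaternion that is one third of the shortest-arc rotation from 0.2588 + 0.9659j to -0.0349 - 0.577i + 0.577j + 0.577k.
0.1763 - 0.2237i + 0.9321j + 0.2237k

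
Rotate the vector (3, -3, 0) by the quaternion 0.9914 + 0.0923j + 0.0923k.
(3.447, -2.4, -0.6)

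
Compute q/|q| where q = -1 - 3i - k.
-0.3015 - 0.9045i - 0.3015k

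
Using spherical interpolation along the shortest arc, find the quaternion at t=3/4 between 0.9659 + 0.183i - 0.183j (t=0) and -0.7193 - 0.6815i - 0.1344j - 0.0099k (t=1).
0.8152 + 0.5765i + 0.0551j + 0.0077k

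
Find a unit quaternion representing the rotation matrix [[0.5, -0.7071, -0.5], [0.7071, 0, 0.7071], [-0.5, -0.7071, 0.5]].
0.7071 - 0.5i + 0.5k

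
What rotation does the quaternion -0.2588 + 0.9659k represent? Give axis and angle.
axis = (0, 0, 1), θ = 7π/6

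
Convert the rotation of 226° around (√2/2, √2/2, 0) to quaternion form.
-0.3907 + 0.6509i + 0.6509j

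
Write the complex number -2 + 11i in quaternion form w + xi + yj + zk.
-2 + 11i + 0j + 0k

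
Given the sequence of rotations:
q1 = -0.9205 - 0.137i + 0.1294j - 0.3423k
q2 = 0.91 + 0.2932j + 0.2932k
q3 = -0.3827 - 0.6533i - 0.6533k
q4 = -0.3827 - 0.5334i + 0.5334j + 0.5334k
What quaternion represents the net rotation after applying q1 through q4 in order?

q2 · q1 = -0.7752 - 0.263i - 0.1923j - 0.5412k
q3 · q2 · q1 = -0.2287 + 0.4815i - 0.1082j + 0.8392k
q4 · q3 · q2 · q1 = -0.0456 + 0.4431i + 0.6239j - 0.6423k
-0.0456 + 0.4431i + 0.6239j - 0.6423k


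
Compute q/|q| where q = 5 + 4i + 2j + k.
0.7372 + 0.5898i + 0.2949j + 0.1474k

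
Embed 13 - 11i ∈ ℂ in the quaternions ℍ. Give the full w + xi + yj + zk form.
13 - 11i + 0j + 0k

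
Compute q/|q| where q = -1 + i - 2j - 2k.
-0.3162 + 0.3162i - 0.6325j - 0.6325k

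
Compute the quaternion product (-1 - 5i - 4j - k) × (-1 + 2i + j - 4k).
11 + 20i - 19j + 8k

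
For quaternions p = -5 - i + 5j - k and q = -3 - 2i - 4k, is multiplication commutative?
No: pq = 9 - 7i - 17j + 33k ≠ 9 + 33i - 13j + 13k = qp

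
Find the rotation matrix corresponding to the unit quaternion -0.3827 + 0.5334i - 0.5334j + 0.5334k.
[[-0.1381, -0.1608, 0.9773], [-0.9773, -0.1381, -0.1608], [0.1608, -0.9773, -0.1381]]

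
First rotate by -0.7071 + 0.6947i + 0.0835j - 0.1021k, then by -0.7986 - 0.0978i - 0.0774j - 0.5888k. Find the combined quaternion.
0.579 - 0.4286i - 0.431j + 0.5435k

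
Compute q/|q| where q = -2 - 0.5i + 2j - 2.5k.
-0.5252 - 0.1313i + 0.5252j - 0.6565k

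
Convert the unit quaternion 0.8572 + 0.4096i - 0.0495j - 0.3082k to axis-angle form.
axis = (0.7954, -0.0961, -0.5985), θ = 62°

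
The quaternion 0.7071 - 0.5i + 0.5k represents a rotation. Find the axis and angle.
axis = (-√2/2, 0, √2/2), θ = π/2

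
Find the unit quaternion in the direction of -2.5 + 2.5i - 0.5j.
-0.7001 + 0.7001i - 0.14j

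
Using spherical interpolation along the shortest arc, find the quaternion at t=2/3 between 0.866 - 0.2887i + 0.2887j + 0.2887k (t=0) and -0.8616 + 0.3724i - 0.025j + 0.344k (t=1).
0.9133 - 0.364i + 0.1212j - 0.1367k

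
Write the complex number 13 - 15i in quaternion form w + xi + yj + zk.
13 - 15i + 0j + 0k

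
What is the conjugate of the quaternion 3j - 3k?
-3j + 3k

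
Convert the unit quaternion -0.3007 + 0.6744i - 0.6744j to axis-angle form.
axis = (√2/2, -√2/2, 0), θ = 215°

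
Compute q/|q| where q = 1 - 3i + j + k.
0.2887 - 0.866i + 0.2887j + 0.2887k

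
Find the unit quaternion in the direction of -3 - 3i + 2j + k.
-0.6255 - 0.6255i + 0.417j + 0.2085k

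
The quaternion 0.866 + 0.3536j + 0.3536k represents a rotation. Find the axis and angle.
axis = (0, √2/2, √2/2), θ = π/3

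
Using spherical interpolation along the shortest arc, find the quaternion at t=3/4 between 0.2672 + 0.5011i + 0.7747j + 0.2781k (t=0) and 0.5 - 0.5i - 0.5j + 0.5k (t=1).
-0.3353 + 0.5786i + 0.6653j - 0.3319k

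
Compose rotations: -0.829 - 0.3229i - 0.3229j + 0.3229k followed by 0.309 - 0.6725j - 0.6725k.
-0.2562 - 0.5341i + 0.6749j + 0.4401k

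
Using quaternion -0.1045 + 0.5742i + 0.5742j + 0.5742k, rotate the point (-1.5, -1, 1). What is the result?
(0.238, 0.289, -2.027)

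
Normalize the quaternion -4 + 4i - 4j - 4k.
-0.5 + 0.5i - 0.5j - 0.5k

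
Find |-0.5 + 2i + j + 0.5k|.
2.345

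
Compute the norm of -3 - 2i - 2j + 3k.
√26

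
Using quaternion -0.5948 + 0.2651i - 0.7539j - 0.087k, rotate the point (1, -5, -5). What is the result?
(-1.889, -6.75, 1.364)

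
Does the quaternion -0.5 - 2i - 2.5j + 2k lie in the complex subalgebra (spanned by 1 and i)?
No. The quaternion -0.5 - 2i - 2.5j + 2k has j-coefficient y = -2.5 and k-coefficient z = 2, not both zero, so it does not lie in the complex subalgebra spanned by 1 and i.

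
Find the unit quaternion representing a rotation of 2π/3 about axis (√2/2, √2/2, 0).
0.5 + 0.6124i + 0.6124j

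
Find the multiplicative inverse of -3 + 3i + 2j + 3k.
-0.0968 - 0.0968i - 0.0645j - 0.0968k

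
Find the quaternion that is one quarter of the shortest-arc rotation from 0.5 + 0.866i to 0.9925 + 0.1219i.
0.6852 + 0.7284i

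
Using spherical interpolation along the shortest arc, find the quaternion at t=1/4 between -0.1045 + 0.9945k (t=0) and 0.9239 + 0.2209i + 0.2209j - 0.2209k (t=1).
-0.3879 - 0.0715i - 0.0715j + 0.9161k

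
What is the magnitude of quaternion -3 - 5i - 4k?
√50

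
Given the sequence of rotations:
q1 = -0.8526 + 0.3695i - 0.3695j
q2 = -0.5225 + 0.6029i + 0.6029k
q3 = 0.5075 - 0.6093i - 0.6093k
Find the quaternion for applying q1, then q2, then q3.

q2 · q1 = 0.2227 - 0.4843i + 0.4158j - 0.7368k
q3 · q2 · q1 = -0.631 - 0.1281i + 0.0572j - 0.763k
-0.631 - 0.1281i + 0.0572j - 0.763k


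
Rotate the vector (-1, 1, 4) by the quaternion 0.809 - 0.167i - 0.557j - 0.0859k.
(-3.53, 2.346, 0.19)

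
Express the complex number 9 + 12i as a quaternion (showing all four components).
9 + 12i + 0j + 0k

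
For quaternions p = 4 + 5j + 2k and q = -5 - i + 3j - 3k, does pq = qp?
No: pq = -29 - 25i - 15j - 17k ≠ -29 + 17i - 11j - 27k = qp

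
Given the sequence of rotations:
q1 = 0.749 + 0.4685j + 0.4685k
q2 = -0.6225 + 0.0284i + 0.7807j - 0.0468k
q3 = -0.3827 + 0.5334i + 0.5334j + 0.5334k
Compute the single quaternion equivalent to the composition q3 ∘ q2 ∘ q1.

q2 · q1 = -0.8101 + 0.409i + 0.2798j - 0.3134k
q3 · q2 · q1 = 0.1098 - 0.905i - 0.1539j - 0.3811k
0.1098 - 0.905i - 0.1539j - 0.3811k


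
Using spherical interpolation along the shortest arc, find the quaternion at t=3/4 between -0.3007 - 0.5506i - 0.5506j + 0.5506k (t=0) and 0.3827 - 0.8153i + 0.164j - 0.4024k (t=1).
0.2376 - 0.9561i - 0.0575j - 0.1613k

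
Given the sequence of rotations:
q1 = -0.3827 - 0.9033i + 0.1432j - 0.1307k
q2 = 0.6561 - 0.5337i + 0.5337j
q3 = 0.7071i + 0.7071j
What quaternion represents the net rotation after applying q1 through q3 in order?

q2 · q1 = -0.8096 - 0.4582i - 0.18j + 0.3199k
q3 · q2 · q1 = 0.4513 - 0.3463i - 0.7987j + 0.1967k
0.4513 - 0.3463i - 0.7987j + 0.1967k


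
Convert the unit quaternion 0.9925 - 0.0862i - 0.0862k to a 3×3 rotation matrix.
[[0.9851, 0.1711, 0.0149], [-0.1711, 0.9703, 0.1711], [0.0149, -0.1711, 0.9851]]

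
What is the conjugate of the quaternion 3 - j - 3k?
3 + j + 3k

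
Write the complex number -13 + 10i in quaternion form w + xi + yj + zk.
-13 + 10i + 0j + 0k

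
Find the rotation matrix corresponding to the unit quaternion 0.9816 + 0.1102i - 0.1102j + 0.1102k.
[[0.9514, -0.2406, -0.1921], [0.1921, 0.9514, -0.2406], [0.2406, 0.1921, 0.9514]]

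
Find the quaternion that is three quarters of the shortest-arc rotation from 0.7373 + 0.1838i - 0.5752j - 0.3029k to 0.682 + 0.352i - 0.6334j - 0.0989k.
0.7009 + 0.312i - 0.6233j - 0.1512k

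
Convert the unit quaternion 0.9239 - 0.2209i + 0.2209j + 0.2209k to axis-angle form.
axis = (-√3/3, √3/3, √3/3), θ = π/4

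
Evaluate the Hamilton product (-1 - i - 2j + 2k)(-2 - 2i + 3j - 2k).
10 + 2i - 5j - 9k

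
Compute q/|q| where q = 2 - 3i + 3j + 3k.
0.3592 - 0.5388i + 0.5388j + 0.5388k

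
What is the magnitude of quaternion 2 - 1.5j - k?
2.693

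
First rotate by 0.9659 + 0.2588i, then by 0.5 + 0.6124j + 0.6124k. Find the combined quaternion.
0.4829 + 0.1294i + 0.75j + 0.433k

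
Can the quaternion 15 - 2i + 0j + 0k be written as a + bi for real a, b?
Yes. The quaternion 15 - 2i has j- and k-coefficients y = z = 0, so it lies in the complex subalgebra spanned by 1 and i.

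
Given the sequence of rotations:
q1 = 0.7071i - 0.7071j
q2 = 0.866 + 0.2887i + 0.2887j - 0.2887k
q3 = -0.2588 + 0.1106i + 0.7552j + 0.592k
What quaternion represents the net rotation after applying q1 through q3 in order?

q2 · q1 = 0.4082i - 0.8165j - 0.4083k
q3 · q2 · q1 = 0.8132 + 0.0694i + 0.4981j - 0.2929k
0.8132 + 0.0694i + 0.4981j - 0.2929k


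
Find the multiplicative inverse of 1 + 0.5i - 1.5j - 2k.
0.1333 - 0.0667i + 0.2j + 0.2667k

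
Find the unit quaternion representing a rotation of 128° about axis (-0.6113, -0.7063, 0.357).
0.4384 - 0.5494i - 0.6348j + 0.3209k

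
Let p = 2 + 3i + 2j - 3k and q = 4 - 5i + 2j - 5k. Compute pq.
4 - 2i + 42j - 6k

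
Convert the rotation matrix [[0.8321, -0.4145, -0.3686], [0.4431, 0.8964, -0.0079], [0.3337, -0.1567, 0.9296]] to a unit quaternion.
0.9563 - 0.0389i - 0.1836j + 0.2242k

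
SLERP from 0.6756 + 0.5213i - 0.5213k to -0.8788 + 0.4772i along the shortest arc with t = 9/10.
0.9205 - 0.3848i - 0.0675k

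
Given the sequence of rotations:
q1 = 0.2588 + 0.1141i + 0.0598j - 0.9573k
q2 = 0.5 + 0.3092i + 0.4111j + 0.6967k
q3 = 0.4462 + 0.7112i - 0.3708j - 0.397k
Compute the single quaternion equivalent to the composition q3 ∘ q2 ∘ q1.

q2 · q1 = 0.7365 - 0.2981i + 0.5118j - 0.3268k
q3 · q2 · q1 = 0.6007 + 0.7151i + 0.306j - 0.1848k
0.6007 + 0.7151i + 0.306j - 0.1848k


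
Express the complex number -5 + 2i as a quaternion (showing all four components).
-5 + 2i + 0j + 0k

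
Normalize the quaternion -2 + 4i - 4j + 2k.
-0.3162 + 0.6325i - 0.6325j + 0.3162k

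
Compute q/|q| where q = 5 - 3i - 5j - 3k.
0.6063 - 0.3638i - 0.6063j - 0.3638k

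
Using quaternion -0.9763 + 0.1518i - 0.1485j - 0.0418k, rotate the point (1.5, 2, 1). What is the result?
(1.452, 2.264, -0.112)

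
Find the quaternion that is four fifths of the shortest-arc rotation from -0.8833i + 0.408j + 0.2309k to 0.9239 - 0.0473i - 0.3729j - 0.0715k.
-0.852 - 0.2099i + 0.461j + 0.1322k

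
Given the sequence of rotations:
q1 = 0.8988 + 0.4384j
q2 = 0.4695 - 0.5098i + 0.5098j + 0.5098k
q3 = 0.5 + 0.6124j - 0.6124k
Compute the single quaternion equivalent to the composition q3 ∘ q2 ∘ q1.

q2 · q1 = 0.1985 - 0.6817i + 0.664j + 0.2347k
q3 · q2 · q1 = -0.1637 + 0.2095i + 0.871j + 0.4133k
-0.1637 + 0.2095i + 0.871j + 0.4133k


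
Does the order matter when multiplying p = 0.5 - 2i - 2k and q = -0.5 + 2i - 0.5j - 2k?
Yes: pq = -0.25 + i - 8.25j + k ≠ -0.25 + 3i + 7.75j - k = qp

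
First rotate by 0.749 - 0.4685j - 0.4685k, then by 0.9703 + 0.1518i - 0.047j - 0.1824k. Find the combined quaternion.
0.6193 + 0.0503i - 0.4187j - 0.6623k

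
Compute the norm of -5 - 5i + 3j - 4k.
√75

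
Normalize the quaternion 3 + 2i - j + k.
0.7746 + 0.5164i - 0.2582j + 0.2582k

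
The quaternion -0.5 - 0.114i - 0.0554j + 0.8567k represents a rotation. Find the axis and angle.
axis = (-0.1316, -0.064, 0.9892), θ = 4π/3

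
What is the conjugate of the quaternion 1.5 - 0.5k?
1.5 + 0.5k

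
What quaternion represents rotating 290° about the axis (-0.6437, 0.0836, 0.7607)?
-0.8192 - 0.3692i + 0.048j + 0.4363k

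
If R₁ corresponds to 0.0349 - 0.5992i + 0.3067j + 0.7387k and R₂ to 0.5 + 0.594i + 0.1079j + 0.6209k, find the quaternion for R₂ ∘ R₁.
-0.1184 - 0.3896i - 0.6537j + 0.6379k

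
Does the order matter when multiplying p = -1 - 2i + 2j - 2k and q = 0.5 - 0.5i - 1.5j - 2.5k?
Yes: pq = -3.5 - 8.5i - 1.5j + 5.5k ≠ -3.5 + 7.5i + 6.5j - 2.5k = qp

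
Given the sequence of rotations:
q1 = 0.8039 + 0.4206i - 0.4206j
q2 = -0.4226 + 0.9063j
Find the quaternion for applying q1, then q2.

q2 · q1 = 0.0415 - 0.1777i + 0.9063j - 0.3812k
0.0415 - 0.1777i + 0.9063j - 0.3812k


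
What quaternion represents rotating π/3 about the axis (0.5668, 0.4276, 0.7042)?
0.866 + 0.2834i + 0.2138j + 0.3521k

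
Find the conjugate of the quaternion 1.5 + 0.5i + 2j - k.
1.5 - 0.5i - 2j + k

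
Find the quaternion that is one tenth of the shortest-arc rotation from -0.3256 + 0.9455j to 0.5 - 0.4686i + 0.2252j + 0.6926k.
-0.2435 - 0.0711i + 0.9616j + 0.105k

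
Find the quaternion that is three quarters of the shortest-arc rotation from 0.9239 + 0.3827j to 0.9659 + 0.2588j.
0.9569 + 0.2903j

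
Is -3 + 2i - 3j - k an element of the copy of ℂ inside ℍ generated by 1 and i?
No. The quaternion -3 + 2i - 3j - k has j-coefficient y = -3 and k-coefficient z = -1, not both zero, so it does not lie in the complex subalgebra spanned by 1 and i.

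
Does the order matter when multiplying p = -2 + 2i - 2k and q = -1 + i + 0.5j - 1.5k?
Yes: pq = -3 - 3i + 6k ≠ -3 - 5i - 2j + 4k = qp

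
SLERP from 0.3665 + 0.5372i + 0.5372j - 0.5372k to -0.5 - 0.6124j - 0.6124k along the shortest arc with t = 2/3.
0.5722 + 0.2437i + 0.7409j + 0.2536k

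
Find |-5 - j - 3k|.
√35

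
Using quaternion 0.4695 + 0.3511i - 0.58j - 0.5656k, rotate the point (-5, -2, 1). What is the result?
(0.374, 4.791, -2.628)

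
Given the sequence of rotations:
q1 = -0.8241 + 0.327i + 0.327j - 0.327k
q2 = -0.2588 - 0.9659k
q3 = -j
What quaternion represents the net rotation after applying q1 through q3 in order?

q2 · q1 = -0.1026 + 0.2312i - 0.4005j + 0.8806k
q3 · q2 · q1 = -0.4005 - 0.8806i + 0.1026j + 0.2312k
-0.4005 - 0.8806i + 0.1026j + 0.2312k


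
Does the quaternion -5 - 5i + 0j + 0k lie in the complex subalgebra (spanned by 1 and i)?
Yes. The quaternion -5 - 5i has j- and k-coefficients y = z = 0, so it lies in the complex subalgebra spanned by 1 and i.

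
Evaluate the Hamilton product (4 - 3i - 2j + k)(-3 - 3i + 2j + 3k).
-20 - 11i + 20j - 3k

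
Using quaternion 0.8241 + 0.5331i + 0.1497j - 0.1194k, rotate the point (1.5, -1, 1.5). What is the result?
(1.213, -1.83, -0.824)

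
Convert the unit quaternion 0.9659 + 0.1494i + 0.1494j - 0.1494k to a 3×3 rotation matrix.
[[0.9107, 0.3333, 0.244], [-0.244, 0.9107, -0.3333], [-0.3333, 0.244, 0.9107]]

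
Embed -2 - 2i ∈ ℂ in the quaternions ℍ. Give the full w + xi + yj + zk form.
-2 - 2i + 0j + 0k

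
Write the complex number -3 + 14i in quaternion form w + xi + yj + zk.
-3 + 14i + 0j + 0k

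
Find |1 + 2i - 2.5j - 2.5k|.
4.183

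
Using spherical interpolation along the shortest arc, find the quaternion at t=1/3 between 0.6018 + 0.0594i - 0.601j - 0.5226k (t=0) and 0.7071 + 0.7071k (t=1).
0.853 + 0.0504i - 0.5097j - 0.1006k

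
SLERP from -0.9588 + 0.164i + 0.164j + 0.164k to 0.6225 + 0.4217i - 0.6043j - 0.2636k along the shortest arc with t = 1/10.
-0.9532 + 0.1036i + 0.2191j + 0.1807k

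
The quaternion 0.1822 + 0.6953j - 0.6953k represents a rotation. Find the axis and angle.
axis = (0, √2/2, -√2/2), θ = 159°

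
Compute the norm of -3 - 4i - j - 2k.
√30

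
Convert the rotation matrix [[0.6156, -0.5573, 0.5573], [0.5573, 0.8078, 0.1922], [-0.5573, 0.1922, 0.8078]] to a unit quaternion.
0.8988 + 0.31j + 0.31k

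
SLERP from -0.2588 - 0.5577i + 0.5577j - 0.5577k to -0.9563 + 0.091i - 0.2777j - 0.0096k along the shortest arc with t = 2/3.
-0.9396 - 0.1941i + 0.0352j - 0.2797k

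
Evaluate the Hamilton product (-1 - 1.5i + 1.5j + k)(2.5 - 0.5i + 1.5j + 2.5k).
-8 - i + 5.5j - 1.5k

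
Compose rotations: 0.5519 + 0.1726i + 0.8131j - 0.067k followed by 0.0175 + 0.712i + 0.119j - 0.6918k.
-0.2563 + 0.9505i + 0.0082j + 0.1754k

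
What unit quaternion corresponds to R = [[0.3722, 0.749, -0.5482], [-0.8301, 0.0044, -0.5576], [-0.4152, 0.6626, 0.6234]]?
0.7071 + 0.4314i - 0.047j - 0.5583k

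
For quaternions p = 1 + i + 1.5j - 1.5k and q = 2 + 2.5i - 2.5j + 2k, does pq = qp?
No: pq = 6.25 + 3.75i - 5.25j - 7.25k ≠ 6.25 + 5.25i + 6.25j + 5.25k = qp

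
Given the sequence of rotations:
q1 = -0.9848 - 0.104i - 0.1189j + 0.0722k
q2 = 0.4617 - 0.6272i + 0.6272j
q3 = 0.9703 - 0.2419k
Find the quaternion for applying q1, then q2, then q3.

q2 · q1 = -0.4453 + 0.6149i - 0.6273j + 0.1731k
q3 · q2 · q1 = -0.3902 + 0.4449i - 0.7574j + 0.2757k
-0.3902 + 0.4449i - 0.7574j + 0.2757k


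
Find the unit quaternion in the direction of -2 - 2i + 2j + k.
-0.5547 - 0.5547i + 0.5547j + 0.2774k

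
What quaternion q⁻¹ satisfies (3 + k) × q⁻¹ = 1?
0.3 - 0.1k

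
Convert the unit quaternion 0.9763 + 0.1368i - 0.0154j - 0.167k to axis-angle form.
axis = (0.6321, -0.0712, -0.7716), θ = 25°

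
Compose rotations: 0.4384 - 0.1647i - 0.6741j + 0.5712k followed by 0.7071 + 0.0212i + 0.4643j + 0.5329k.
0.3221 + 0.5173i - 0.373j + 0.6997k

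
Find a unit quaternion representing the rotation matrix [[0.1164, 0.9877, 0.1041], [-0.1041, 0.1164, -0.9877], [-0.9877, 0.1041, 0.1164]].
0.5808 + 0.47i + 0.47j - 0.47k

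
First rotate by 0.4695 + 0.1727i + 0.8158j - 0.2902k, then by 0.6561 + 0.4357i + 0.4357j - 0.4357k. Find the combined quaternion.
-0.2491 + 0.5469i + 0.791j - 0.1148k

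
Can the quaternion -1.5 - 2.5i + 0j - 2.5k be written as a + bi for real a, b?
No. The quaternion -1.5 - 2.5i - 2.5k has j-coefficient y = 0 and k-coefficient z = -2.5, not both zero, so it does not lie in the complex subalgebra spanned by 1 and i.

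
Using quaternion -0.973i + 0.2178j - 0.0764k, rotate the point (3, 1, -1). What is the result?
(2.108, -2.143, 1.401)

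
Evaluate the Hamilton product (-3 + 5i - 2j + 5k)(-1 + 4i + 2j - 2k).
-3 - 23i + 26j + 19k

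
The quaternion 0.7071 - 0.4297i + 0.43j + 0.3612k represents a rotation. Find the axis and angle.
axis = (-0.6077, 0.6081, 0.5108), θ = π/2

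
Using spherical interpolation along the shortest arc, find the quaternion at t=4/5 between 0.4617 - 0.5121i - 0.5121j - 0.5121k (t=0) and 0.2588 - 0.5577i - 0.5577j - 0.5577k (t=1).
0.3007 - 0.5506i - 0.5506j - 0.5506k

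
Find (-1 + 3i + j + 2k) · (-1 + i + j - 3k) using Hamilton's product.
3 - 9i + 9j + 3k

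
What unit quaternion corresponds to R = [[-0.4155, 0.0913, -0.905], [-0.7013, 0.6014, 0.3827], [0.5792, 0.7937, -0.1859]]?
0.5 + 0.2055i - 0.7421j - 0.3963k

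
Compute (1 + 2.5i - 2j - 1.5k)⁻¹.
0.0741 - 0.1852i + 0.1481j + 0.1111k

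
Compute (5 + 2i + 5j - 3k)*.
5 - 2i - 5j + 3k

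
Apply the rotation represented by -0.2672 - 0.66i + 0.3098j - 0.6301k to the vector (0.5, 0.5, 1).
(0.3, -1.112, 0.417)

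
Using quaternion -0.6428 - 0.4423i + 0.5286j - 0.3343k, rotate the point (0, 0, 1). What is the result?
(-0.384, -0.922, 0.05)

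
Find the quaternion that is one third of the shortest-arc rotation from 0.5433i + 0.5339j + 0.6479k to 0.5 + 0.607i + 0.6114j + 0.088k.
0.1826 + 0.6054i + 0.6003j + 0.4897k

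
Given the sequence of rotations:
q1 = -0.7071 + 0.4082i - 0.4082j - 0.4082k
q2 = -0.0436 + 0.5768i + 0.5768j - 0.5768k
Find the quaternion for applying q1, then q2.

q2 · q1 = -0.2046 - 0.8966i - 0.3901j - 0.0452k
-0.2046 - 0.8966i - 0.3901j - 0.0452k


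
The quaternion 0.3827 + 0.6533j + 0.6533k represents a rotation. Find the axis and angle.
axis = (0, √2/2, √2/2), θ = 3π/4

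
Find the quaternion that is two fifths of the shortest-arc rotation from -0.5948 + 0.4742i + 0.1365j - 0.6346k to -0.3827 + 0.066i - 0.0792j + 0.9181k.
-0.2328 + 0.3054i + 0.1371j - 0.9131k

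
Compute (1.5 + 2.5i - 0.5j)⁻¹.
0.1714 - 0.2857i + 0.0571j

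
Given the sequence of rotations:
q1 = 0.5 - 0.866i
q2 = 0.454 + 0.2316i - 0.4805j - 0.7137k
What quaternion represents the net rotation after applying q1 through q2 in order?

q2 · q1 = 0.4276 - 0.2774i + 0.3778j - 0.773k
0.4276 - 0.2774i + 0.3778j - 0.773k


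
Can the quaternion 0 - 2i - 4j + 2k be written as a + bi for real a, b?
No. The quaternion -2i - 4j + 2k has j-coefficient y = -4 and k-coefficient z = 2, not both zero, so it does not lie in the complex subalgebra spanned by 1 and i.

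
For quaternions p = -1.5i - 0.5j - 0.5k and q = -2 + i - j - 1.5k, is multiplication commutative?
No: pq = 0.25 + 3.25i - 1.75j + 3k ≠ 0.25 + 2.75i + 3.75j - k = qp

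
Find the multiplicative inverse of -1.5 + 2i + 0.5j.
-0.2308 - 0.3077i - 0.0769j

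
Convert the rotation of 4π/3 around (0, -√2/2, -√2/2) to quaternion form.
-0.5 - 0.6124j - 0.6124k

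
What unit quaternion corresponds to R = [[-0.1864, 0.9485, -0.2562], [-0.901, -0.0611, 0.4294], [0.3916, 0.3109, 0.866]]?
0.6361 - 0.0466i - 0.2546j - 0.7269k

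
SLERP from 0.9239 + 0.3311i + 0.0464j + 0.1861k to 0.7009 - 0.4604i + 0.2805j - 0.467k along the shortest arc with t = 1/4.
0.9832 + 0.1325i + 0.1252j + 0.0102k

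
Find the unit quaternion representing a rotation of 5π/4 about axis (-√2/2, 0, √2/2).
-0.3827 - 0.6533i + 0.6533k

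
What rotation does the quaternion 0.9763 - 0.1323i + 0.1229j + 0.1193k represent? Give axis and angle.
axis = (-0.6113, 0.5679, 0.5512), θ = 25°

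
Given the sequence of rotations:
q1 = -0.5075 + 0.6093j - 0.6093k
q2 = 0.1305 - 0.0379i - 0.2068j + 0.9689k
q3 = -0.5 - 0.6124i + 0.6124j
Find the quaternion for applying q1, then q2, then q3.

q2 · q1 = 0.6501 - 0.4451i + 0.1614j - 0.5943k
q3 · q2 · q1 = -0.6965 - 0.5395i - 0.0465j + 0.4709k
-0.6965 - 0.5395i - 0.0465j + 0.4709k


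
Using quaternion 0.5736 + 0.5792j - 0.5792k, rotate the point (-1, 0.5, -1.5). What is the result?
(-0.323, 1.835, -0.165)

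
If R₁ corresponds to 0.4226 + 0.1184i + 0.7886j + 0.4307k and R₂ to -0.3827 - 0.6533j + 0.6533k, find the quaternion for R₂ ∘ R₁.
0.0721 - 0.8419i - 0.5005j + 0.1886k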